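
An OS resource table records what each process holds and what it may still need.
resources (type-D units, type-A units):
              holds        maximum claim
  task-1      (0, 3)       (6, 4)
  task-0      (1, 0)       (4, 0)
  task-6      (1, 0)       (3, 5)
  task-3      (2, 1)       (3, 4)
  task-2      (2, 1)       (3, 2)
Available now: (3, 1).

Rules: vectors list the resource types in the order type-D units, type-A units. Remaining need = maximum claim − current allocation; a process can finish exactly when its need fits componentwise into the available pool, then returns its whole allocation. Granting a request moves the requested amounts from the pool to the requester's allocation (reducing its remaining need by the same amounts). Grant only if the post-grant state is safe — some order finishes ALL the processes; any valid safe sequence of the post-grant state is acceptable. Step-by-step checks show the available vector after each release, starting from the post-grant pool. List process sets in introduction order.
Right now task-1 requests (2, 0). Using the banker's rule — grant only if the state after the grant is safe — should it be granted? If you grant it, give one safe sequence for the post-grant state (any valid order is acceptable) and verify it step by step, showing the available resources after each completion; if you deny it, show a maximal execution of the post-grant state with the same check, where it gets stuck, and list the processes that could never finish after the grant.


GRANT — the state after the grant stays safe, e.g. via task-2, task-0, task-1, task-3, task-6.
Key observation: the transfer keeps a workable pool ((1, 1)); task-2 starts the safe sequence.
Check on the post-grant state, step by step:
  pool = (1, 1)
  run task-2 (needs (1, 1), free (1, 1)); after release of (2, 1) the pool is (3, 2)
  run task-0 (needs (3, 0), free (3, 2)); after release of (1, 0) the pool is (4, 2)
  run task-1 (needs (4, 1), free (4, 2)); after release of (2, 3) the pool is (6, 5)
  run task-3 (needs (1, 3), free (6, 5)); after release of (2, 1) the pool is (8, 6)
  run task-6 (needs (2, 5), free (8, 6)); after release of (1, 0) the pool is (9, 6)


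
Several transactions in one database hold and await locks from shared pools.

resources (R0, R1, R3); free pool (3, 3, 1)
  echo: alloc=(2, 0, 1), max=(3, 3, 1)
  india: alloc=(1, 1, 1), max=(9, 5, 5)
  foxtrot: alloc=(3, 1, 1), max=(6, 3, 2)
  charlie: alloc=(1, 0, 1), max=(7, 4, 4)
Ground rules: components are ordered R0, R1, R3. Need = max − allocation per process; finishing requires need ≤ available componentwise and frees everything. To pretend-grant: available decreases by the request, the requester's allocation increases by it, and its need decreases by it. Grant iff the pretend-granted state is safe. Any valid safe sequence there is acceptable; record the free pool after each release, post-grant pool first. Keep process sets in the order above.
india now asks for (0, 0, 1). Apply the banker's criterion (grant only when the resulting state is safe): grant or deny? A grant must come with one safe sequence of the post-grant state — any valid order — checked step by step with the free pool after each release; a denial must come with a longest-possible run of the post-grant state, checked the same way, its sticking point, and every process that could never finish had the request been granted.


DENY — the pretend-granted state is unsafe.
Key observation: even finishing echo, foxtrot leaves just (8, 4, 2) free — too little R3 for any of the remaining processes.
After a pretend grant, a maximal execution: echo, foxtrot — then nothing else fits. Walking it through:
  pool = (3, 3, 0)
  echo needs (1, 3, 0) <= (3, 3, 0) -> finishes; pool += (2, 0, 1) = (5, 3, 1)
  foxtrot needs (3, 2, 1) <= (5, 3, 1) -> finishes; pool += (3, 1, 1) = (8, 4, 2)
  india cannot run: need (8, 4, 3) vs free (8, 4, 2) (insufficient R3)
  charlie cannot run: need (6, 4, 3) vs free (8, 4, 2) (insufficient R3)
Had the request been granted, india and charlie could never finish.


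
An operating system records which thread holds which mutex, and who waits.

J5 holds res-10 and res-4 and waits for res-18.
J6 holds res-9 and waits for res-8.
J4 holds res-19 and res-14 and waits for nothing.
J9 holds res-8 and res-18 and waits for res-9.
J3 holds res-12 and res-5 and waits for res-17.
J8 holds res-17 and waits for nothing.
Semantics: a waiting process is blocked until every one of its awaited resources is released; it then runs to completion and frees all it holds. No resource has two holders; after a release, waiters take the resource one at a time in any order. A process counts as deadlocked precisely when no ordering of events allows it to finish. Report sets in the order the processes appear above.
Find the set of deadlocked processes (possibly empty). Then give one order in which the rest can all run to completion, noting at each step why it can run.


Deadlocked set: J5, J6 and J9.
Key observation: the knot is the closed ring of waits J9 -> J6 -> J9; J5 waits into the deadlock from upstream.
One completion order for the rest: J8, J4, J3.
Verifying each step:
  J8 waits on nothing -> runs at once and releases res-17
  J4 waits on nothing -> runs at once and releases res-19 and res-14
  J3 waits on res-17 — all released -> runs and releases res-12 and res-5


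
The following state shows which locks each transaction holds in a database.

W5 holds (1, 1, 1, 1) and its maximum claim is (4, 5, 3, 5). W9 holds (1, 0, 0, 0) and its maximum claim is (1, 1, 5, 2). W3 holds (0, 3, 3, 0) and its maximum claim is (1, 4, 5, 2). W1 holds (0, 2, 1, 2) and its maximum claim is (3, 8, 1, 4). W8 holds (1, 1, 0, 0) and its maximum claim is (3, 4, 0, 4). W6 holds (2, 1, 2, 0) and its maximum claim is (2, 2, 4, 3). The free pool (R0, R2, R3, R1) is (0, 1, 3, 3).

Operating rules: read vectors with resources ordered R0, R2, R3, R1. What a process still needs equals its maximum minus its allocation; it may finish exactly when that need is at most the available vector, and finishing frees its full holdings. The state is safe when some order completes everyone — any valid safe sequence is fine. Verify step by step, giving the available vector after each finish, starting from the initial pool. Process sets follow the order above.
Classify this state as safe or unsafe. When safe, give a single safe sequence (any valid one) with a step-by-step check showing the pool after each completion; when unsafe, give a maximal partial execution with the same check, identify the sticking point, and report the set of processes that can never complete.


UNSAFE — no complete ordering exists.
Key observation: after W6, W9, W3 the pool peaks at (3, 5, 8, 3), and each blocked process is short somewhere: W5 on R1; W1 on R2; W8 on R1.
A maximal execution: W6, W9, W3 — then nothing else fits. Verifying each step:
  pool = (0, 1, 3, 3)
  W6: need (0, 1, 2, 3) fits (0, 1, 3, 3); releases (2, 1, 2, 0), pool now (2, 2, 5, 3)
  W9: need (0, 1, 5, 2) fits (2, 2, 5, 3); releases (1, 0, 0, 0), pool now (3, 2, 5, 3)
  W3: need (1, 1, 2, 2) fits (3, 2, 5, 3); releases (0, 3, 3, 0), pool now (3, 5, 8, 3)
  W5 still needs (3, 4, 2, 4) but only (3, 5, 8, 3) is free — short on R1
  W1 still needs (3, 6, 0, 2) but only (3, 5, 8, 3) is free — short on R2
  W8 still needs (2, 3, 0, 4) but only (3, 5, 8, 3) is free — short on R1
Never able to finish: W5, W1 and W8.


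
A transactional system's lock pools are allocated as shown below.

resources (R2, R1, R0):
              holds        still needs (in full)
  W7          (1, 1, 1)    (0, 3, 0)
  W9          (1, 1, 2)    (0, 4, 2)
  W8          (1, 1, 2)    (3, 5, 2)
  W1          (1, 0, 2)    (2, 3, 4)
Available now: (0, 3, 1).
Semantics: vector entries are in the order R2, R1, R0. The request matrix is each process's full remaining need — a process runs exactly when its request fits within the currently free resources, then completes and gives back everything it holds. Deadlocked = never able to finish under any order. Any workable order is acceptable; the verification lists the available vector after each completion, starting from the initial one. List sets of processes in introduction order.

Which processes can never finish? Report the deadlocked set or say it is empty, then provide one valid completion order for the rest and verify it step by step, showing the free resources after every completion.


Nothing here is deadlocked.
Key observation: W7 leads a chain of completions in which each release enables another process.
A valid finishing order for the others: W7, W9, W1, W8. Step-by-step check:
  pool = (0, 3, 1)
  W7 needs (0, 3, 0) <= (0, 3, 1) -> finishes; pool += (1, 1, 1) = (1, 4, 2)
  W9 needs (0, 4, 2) <= (1, 4, 2) -> finishes; pool += (1, 1, 2) = (2, 5, 4)
  W1 needs (2, 3, 4) <= (2, 5, 4) -> finishes; pool += (1, 0, 2) = (3, 5, 6)
  W8 needs (3, 5, 2) <= (3, 5, 6) -> finishes; pool += (1, 1, 2) = (4, 6, 8)


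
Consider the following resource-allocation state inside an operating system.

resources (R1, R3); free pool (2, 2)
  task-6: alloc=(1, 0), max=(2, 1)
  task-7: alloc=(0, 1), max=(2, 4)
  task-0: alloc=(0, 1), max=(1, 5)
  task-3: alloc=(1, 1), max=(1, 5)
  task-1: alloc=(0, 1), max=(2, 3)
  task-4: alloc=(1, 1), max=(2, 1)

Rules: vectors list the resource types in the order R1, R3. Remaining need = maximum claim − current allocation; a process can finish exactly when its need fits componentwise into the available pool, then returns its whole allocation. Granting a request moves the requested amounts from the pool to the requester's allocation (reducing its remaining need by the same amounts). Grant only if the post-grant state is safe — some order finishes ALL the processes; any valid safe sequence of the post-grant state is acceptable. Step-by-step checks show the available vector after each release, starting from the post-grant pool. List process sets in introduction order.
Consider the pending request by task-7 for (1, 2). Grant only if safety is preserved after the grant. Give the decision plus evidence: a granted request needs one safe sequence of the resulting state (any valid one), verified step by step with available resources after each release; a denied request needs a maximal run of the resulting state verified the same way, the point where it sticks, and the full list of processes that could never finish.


GRANT — the state after the grant stays safe, e.g. via task-4, task-7, task-0, task-6, task-1, task-3.
Key observation: the transfer keeps a workable pool ((1, 0)); task-4 starts the safe sequence.
Check on the post-grant state, step by step:
  pool = (1, 0)
  run task-4 (needs (1, 0), free (1, 0)); after release of (1, 1) the pool is (2, 1)
  run task-7 (needs (1, 1), free (2, 1)); after release of (1, 3) the pool is (3, 4)
  run task-0 (needs (1, 4), free (3, 4)); after release of (0, 1) the pool is (3, 5)
  run task-6 (needs (1, 1), free (3, 5)); after release of (1, 0) the pool is (4, 5)
  run task-1 (needs (2, 2), free (4, 5)); after release of (0, 1) the pool is (4, 6)
  run task-3 (needs (0, 4), free (4, 6)); after release of (1, 1) the pool is (5, 7)


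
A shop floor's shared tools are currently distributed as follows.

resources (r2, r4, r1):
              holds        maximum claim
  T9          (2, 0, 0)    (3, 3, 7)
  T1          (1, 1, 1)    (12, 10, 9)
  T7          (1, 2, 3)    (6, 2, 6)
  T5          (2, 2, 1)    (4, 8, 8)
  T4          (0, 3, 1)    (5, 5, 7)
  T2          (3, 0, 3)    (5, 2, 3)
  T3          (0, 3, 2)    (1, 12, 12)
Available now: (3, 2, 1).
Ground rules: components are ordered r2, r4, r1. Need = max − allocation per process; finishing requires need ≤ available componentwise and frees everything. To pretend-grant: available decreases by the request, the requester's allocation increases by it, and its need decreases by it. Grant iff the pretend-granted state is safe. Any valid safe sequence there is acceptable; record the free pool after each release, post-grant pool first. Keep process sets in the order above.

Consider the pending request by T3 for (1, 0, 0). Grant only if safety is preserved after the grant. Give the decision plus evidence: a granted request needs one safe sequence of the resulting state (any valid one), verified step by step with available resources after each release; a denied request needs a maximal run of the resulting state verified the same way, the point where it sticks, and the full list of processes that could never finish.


DENY: after the grant no complete ordering would exist.
Key observation: after T2, T7, T4, T9, T5 the pool peaks at (10, 9, 9), and each blocked process is short somewhere: T1 on r2; T3 on r1.
Pretend the grant happened; the run T2, T7, T4, T9, T5 goes as far as possible. Walking it through:
  pool = (2, 2, 1)
  T2: need (2, 2, 0) fits (2, 2, 1); releases (3, 0, 3), pool now (5, 2, 4)
  T7: need (5, 0, 3) fits (5, 2, 4); releases (1, 2, 3), pool now (6, 4, 7)
  T4: need (5, 2, 6) fits (6, 4, 7); releases (0, 3, 1), pool now (6, 7, 8)
  T9: need (1, 3, 7) fits (6, 7, 8); releases (2, 0, 0), pool now (8, 7, 8)
  T5: need (2, 6, 7) fits (8, 7, 8); releases (2, 2, 1), pool now (10, 9, 9)
  blocked: T1 wants (11, 9, 8), pool (10, 9, 9) — not enough r2
  blocked: T3 wants (0, 9, 10), pool (10, 9, 9) — not enough r1
Had the request been granted, T1 and T3 could never finish.


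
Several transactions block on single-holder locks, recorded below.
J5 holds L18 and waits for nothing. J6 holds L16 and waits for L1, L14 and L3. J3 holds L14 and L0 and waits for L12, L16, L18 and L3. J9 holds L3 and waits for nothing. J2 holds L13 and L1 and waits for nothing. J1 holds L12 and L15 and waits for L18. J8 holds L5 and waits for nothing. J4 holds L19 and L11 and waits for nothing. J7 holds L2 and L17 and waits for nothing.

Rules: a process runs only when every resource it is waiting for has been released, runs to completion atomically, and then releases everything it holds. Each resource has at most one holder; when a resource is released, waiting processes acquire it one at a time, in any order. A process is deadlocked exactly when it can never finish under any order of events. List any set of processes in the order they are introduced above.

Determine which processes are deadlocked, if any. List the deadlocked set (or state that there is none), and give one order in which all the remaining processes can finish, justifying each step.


The deadlocked set is J6 and J3.
Key observation: the knot is the closed ring of waits J6 -> J3 -> J6; no other process is dragged down with it.
One completion order for the rest: J9, J8, J5, J4, J2, J7, J1.
Walking it through:
  J9 waits on nothing -> runs at once and releases L3
  J8 waits on nothing -> runs at once and releases L5
  J5 waits on nothing -> runs at once and releases L18
  J4 waits on nothing -> runs at once and releases L19 and L11
  J2 waits on nothing -> runs at once and releases L13 and L1
  J7 waits on nothing -> runs at once and releases L2 and L17
  J1 waits on L18 — all released -> runs and releases L12 and L15


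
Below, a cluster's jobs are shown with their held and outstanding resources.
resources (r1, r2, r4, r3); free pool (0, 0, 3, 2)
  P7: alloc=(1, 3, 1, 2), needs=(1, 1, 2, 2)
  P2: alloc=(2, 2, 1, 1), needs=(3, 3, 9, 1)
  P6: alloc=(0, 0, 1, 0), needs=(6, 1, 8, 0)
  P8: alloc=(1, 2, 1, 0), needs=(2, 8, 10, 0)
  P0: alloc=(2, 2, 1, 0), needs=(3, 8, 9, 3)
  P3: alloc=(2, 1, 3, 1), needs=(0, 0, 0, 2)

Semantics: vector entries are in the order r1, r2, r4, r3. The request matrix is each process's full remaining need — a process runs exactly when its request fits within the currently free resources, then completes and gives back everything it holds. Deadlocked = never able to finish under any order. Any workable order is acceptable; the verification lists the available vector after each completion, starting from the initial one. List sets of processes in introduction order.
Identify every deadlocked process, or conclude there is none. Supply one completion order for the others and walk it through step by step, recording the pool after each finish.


Deadlocked set: P2, P6, P8 and P0.
Key observation: once P3, P7 finish, the pool peaks at (3, 4, 7, 5) — and every remaining process still needs more r4 than that.
The rest can finish in the order P3, P7. Verifying each step:
  pool = (0, 0, 3, 2)
  run P3 (needs (0, 0, 0, 2), free (0, 0, 3, 2)); after release of (2, 1, 3, 1) the pool is (2, 1, 6, 3)
  run P7 (needs (1, 1, 2, 2), free (2, 1, 6, 3)); after release of (1, 3, 1, 2) the pool is (3, 4, 7, 5)
The blocked processes can never fit:
  P2 cannot run: need (3, 3, 9, 1) vs free (3, 4, 7, 5) (insufficient r4)
  P6 cannot run: need (6, 1, 8, 0) vs free (3, 4, 7, 5) (insufficient r1 and r4)
  P8 cannot run: need (2, 8, 10, 0) vs free (3, 4, 7, 5) (insufficient r2 and r4)
  P0 cannot run: need (3, 8, 9, 3) vs free (3, 4, 7, 5) (insufficient r2 and r4)


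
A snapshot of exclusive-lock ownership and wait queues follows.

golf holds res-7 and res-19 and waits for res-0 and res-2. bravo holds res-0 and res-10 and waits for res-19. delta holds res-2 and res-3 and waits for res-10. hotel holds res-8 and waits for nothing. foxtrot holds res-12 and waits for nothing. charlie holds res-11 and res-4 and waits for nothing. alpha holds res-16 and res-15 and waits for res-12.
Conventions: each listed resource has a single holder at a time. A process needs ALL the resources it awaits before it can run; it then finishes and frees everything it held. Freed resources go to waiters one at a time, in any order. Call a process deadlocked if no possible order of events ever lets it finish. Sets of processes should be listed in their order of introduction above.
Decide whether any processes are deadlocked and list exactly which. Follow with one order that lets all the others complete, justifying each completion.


Deadlocked set: golf, bravo and delta.
Key observation: the waits loop around golf -> bravo -> golf with no way out; delta is caught in further circular waits.
One completion order for the rest: foxtrot, hotel, alpha, charlie.
Check, step by step:
  foxtrot waits on nothing -> runs at once and releases res-12
  hotel waits on nothing -> runs at once and releases res-8
  alpha: everything it awaited (res-12) is free; runs, freeing res-16 and res-15
  charlie waits on nothing -> runs at once and releases res-11 and res-4


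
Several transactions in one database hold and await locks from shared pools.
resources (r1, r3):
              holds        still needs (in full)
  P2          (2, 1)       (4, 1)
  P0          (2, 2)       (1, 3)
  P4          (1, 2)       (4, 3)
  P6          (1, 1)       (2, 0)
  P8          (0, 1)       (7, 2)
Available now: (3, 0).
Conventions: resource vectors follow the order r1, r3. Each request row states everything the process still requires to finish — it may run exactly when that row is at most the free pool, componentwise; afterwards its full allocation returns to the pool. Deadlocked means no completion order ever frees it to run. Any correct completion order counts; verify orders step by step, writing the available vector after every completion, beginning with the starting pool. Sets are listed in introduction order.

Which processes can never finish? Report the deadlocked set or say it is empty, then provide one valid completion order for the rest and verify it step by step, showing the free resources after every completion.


The deadlocked set is P0, P4 and P8.
Key observation: after P6, P2 the pool peaks at (6, 2), and each blocked process is short somewhere: P0 on r3; P4 on r3; P8 on r1.
A valid finishing order for the others: P6, P2. Check, step by step:
  pool = (3, 0)
  run P6 (needs (2, 0), free (3, 0)); after release of (1, 1) the pool is (4, 1)
  run P2 (needs (4, 1), free (4, 1)); after release of (2, 1) the pool is (6, 2)
The blocked processes can never fit:
  P0 cannot run: need (1, 3) vs free (6, 2) (insufficient r3)
  P4 cannot run: need (4, 3) vs free (6, 2) (insufficient r3)
  P8 cannot run: need (7, 2) vs free (6, 2) (insufficient r1)


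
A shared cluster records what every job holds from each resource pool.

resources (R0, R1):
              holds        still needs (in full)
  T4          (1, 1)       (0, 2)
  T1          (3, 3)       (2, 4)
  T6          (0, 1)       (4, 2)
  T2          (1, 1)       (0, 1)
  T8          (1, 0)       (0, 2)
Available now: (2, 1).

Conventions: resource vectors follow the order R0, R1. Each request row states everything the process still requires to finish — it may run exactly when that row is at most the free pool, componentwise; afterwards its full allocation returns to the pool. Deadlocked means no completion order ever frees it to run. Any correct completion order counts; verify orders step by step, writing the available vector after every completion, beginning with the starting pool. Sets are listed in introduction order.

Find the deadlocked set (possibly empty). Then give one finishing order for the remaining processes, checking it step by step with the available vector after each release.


No process is deadlocked.
Key observation: the pool covers T2 at once, and every later process fits after earlier releases.
A valid finishing order for the others: T2, T8, T4, T6, T1. Walking it through:
  pool = (2, 1)
  T2: need (0, 1) fits (2, 1); releases (1, 1), pool now (3, 2)
  T8: need (0, 2) fits (3, 2); releases (1, 0), pool now (4, 2)
  T4: need (0, 2) fits (4, 2); releases (1, 1), pool now (5, 3)
  T6: need (4, 2) fits (5, 3); releases (0, 1), pool now (5, 4)
  T1: need (2, 4) fits (5, 4); releases (3, 3), pool now (8, 7)


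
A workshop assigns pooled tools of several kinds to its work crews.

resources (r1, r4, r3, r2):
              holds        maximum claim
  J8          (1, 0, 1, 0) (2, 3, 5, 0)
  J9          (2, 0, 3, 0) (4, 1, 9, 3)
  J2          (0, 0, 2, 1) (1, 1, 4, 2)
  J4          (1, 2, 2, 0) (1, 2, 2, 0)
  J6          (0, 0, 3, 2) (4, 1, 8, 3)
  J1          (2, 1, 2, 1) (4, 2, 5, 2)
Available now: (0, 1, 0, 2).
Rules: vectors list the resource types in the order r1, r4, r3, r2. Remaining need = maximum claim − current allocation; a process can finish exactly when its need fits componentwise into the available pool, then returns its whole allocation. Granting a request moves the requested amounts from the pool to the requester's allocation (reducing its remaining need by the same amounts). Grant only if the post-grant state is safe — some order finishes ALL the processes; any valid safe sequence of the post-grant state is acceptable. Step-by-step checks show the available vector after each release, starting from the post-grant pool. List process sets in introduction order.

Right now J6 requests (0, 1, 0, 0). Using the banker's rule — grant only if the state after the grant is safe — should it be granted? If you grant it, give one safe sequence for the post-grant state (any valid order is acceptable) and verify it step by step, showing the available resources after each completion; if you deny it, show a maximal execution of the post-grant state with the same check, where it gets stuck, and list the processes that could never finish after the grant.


DENY: after the grant no complete ordering would exist.
Key observation: after J4, J2 the pool peaks at (1, 2, 4, 3), and each blocked process is short somewhere: J8 on r4; J9 on r1, r3; J6 on r1, r3; J1 on r1.
Pretend the grant happened; the run J4, J2 goes as far as possible. Walking it through:
  pool = (0, 0, 0, 2)
  J4: need (0, 0, 0, 0) fits (0, 0, 0, 2); releases (1, 2, 2, 0), pool now (1, 2, 2, 2)
  J2: need (1, 1, 2, 1) fits (1, 2, 2, 2); releases (0, 0, 2, 1), pool now (1, 2, 4, 3)
  blocked: J8 wants (1, 3, 4, 0), pool (1, 2, 4, 3) — not enough r4
  blocked: J9 wants (2, 1, 6, 3), pool (1, 2, 4, 3) — not enough r1 and r3
  blocked: J6 wants (4, 0, 5, 1), pool (1, 2, 4, 3) — not enough r1 and r3
  blocked: J1 wants (2, 1, 3, 1), pool (1, 2, 4, 3) — not enough r1
Had the request been granted, J8, J9, J6 and J1 could never finish.


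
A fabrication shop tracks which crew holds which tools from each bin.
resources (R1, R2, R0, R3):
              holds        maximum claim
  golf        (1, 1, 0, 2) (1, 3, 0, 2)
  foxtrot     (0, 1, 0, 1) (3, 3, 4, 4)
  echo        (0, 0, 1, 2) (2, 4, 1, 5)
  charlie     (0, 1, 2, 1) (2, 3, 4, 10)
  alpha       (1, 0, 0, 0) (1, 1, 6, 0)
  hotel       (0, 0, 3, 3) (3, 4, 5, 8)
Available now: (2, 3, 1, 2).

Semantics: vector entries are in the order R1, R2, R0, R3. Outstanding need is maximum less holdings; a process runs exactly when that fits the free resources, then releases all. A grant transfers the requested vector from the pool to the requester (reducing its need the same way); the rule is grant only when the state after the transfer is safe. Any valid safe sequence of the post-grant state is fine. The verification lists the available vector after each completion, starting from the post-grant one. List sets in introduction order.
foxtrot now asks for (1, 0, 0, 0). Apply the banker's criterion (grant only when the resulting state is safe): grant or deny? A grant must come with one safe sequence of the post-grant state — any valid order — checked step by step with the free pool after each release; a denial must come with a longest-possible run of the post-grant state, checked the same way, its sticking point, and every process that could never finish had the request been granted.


DENY. Granting would leave the state unsafe.
Key observation: after golf, echo the pool peaks at (2, 4, 2, 6), and each blocked process is short somewhere: foxtrot on R0; charlie on R3; alpha on R0; hotel on R1.
Pretend the grant happened; the run golf, echo goes as far as possible. Verifying each step:
  pool = (1, 3, 1, 2)
  golf: need (0, 2, 0, 0) fits (1, 3, 1, 2); releases (1, 1, 0, 2), pool now (2, 4, 1, 4)
  echo: need (2, 4, 0, 3) fits (2, 4, 1, 4); releases (0, 0, 1, 2), pool now (2, 4, 2, 6)
  foxtrot cannot run: need (2, 2, 4, 3) vs free (2, 4, 2, 6) (insufficient R0)
  charlie cannot run: need (2, 2, 2, 9) vs free (2, 4, 2, 6) (insufficient R3)
  alpha cannot run: need (0, 1, 6, 0) vs free (2, 4, 2, 6) (insufficient R0)
  hotel cannot run: need (3, 4, 2, 5) vs free (2, 4, 2, 6) (insufficient R1)
Post-grant, the permanently blocked set is foxtrot, charlie, alpha and hotel.


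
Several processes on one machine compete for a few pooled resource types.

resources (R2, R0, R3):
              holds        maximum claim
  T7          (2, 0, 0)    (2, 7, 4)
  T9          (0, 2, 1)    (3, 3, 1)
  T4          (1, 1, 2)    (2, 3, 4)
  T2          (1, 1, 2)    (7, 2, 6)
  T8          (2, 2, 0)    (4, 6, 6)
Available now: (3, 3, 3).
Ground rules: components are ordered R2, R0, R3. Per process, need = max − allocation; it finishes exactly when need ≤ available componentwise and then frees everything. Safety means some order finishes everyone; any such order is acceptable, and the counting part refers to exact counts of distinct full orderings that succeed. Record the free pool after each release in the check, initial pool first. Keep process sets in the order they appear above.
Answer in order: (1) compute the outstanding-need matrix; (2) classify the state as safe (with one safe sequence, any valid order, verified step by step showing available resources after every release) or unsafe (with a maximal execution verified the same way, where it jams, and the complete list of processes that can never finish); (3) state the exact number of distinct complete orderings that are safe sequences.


(1) Remaining need (order R2, R0, R3):
  T7: (0, 7, 4)
  T9: (3, 1, 0)
  T4: (1, 2, 2)
  T2: (6, 1, 4)
  T8: (2, 4, 6)
(2) The state is SAFE; one workable sequence: T4, T9, T8, T2, T7.
Key observation: the order's first zero-slack moment is T8 ((2, 4, 6) needed, (4, 6, 6) free — a requested resource with nothing to spare).
Verifying each step:
  pool = (3, 3, 3)
  T4: need (1, 2, 2) fits (3, 3, 3); releases (1, 1, 2), pool now (4, 4, 5)
  T9: need (3, 1, 0) fits (4, 4, 5); releases (0, 2, 1), pool now (4, 6, 6)
  T8: need (2, 4, 6) fits (4, 6, 6); releases (2, 2, 0), pool now (6, 8, 6)
  T2: need (6, 1, 4) fits (6, 8, 6); releases (1, 1, 2), pool now (7, 9, 8)
  T7: need (0, 7, 4) fits (7, 9, 8); releases (2, 0, 0), pool now (9, 9, 8)
(3) The exact count: 4 of the possible complete orderings are safe sequences.


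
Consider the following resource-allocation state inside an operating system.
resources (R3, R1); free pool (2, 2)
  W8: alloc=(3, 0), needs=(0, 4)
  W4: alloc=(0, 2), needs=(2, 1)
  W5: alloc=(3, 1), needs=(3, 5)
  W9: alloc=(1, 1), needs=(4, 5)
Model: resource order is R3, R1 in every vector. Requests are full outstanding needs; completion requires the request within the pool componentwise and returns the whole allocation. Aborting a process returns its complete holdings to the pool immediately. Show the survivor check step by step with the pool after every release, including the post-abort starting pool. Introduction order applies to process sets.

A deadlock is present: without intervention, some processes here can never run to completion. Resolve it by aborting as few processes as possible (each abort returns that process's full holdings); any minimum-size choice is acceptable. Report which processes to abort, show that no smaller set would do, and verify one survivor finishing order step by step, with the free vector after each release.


Minimum abort set: W9.
Key observation: aborting W9 returns (1, 1), and W5 — hopeless before — runs at step 3 with the returned capacity in the pool.
No smaller set exists: with zero aborts the deadlock remains.
The survivors complete as W4, W8, W5. Step-by-step check (starting from the post-abort pool):
  pool = (3, 3)
  W4 needs (2, 1) <= (3, 3) -> finishes; pool += (0, 2) = (3, 5)
  W8 needs (0, 4) <= (3, 5) -> finishes; pool += (3, 0) = (6, 5)
  W5 needs (3, 5) <= (6, 5) -> finishes; pool += (3, 1) = (9, 6)


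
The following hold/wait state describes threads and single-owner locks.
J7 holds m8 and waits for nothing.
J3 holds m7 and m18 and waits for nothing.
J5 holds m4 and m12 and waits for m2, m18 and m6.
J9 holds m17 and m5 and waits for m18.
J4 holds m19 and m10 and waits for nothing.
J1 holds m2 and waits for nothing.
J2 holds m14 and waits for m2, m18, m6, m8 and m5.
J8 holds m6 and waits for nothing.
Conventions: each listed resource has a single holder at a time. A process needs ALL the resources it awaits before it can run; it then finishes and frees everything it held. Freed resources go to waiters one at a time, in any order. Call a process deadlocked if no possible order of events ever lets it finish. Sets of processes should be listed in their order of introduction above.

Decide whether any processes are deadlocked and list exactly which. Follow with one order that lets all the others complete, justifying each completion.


No process is deadlocked.
Key observation: the wait graph is acyclic; completion cascades from the unblocked processes through everyone else.
The rest can finish in the order J8, J3, J4, J7, J9, J1, J2, J5.
Step-by-step check:
  J8: no waits; runs immediately, freeing m6
  J3: no waits; runs immediately, freeing m7 and m18
  J4: no waits; runs immediately, freeing m19 and m10
  J7: no waits; runs immediately, freeing m8
  J9 waits on m18 — all released -> runs and releases m17 and m5
  J1: no waits; runs immediately, freeing m2
  J2 waits on m2, m18, m6, m8 and m5 — all released -> runs and releases m14
  J5 waits on m2, m18 and m6 — all released -> runs and releases m4 and m12


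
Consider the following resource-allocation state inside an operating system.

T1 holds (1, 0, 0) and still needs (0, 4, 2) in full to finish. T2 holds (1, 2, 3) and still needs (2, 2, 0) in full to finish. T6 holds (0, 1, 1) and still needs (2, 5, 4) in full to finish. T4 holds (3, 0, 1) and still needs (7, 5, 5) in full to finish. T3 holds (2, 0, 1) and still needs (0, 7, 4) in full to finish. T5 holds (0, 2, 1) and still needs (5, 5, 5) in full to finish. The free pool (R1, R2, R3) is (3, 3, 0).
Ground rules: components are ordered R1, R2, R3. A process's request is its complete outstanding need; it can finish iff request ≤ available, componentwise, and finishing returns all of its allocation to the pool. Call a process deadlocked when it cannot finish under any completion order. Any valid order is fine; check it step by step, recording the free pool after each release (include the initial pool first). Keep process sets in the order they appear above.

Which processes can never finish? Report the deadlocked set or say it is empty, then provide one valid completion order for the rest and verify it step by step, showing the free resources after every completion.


Deadlocked set: T6, T4, T3 and T5.
Key observation: the wall is R3: completing T2, T1 brings the pool only to (5, 5, 3), and all the rest need more.
The rest can finish in the order T2, T1. Walking it through:
  pool = (3, 3, 0)
  T2: need (2, 2, 0) fits (3, 3, 0); releases (1, 2, 3), pool now (4, 5, 3)
  T1: need (0, 4, 2) fits (4, 5, 3); releases (1, 0, 0), pool now (5, 5, 3)
The blocked processes can never fit:
  T6 still needs (2, 5, 4) but only (5, 5, 3) is free — short on R3
  T4 still needs (7, 5, 5) but only (5, 5, 3) is free — short on R1 and R3
  T3 still needs (0, 7, 4) but only (5, 5, 3) is free — short on R2 and R3
  T5 still needs (5, 5, 5) but only (5, 5, 3) is free — short on R3


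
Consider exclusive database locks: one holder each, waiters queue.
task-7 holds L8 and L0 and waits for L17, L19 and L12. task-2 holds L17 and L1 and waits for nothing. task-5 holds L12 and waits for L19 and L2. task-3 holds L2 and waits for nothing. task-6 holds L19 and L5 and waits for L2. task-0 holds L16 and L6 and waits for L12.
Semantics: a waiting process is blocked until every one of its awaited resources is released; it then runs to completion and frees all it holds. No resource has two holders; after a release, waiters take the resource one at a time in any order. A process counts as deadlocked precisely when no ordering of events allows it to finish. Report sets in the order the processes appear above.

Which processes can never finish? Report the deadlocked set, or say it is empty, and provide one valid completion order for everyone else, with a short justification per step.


No process is deadlocked.
Key observation: the wait graph is acyclic; completion cascades from the unblocked processes through everyone else.
A valid finishing order for the others: task-3, task-6, task-2, task-5, task-7, task-0.
Step-by-step check:
  task-3: no waits; runs immediately, freeing L2
  run task-6 (all its waits — L2 — are resolved); releases L19 and L5
  task-2: no waits; runs immediately, freeing L17 and L1
  run task-5 (all its waits — L19 and L2 — are resolved); releases L12
  run task-7 (all its waits — L17, L19 and L12 — are resolved); releases L8 and L0
  run task-0 (all its waits — L12 — are resolved); releases L16 and L6


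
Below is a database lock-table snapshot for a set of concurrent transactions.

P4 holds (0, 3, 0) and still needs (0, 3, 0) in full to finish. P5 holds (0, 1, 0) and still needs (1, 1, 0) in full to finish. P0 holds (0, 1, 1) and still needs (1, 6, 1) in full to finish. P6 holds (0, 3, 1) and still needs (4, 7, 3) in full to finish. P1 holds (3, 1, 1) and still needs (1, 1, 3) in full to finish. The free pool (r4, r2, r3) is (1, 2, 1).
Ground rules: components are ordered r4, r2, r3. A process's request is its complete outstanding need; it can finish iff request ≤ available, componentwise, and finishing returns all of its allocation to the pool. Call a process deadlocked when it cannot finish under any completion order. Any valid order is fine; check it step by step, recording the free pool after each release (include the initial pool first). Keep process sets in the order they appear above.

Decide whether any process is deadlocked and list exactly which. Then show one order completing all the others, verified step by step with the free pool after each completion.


Deadlocked set: P6 and P1.
Key observation: even finishing P5, P4, P0 leaves just (1, 7, 2) free — too little r3 for any of the remaining processes.
The rest can finish in the order P5, P4, P0. Step-by-step check:
  pool = (1, 2, 1)
  run P5 (needs (1, 1, 0), free (1, 2, 1)); after release of (0, 1, 0) the pool is (1, 3, 1)
  run P4 (needs (0, 3, 0), free (1, 3, 1)); after release of (0, 3, 0) the pool is (1, 6, 1)
  run P0 (needs (1, 6, 1), free (1, 6, 1)); after release of (0, 1, 1) the pool is (1, 7, 2)
The blocked processes can never fit:
  P6 cannot run: need (4, 7, 3) vs free (1, 7, 2) (insufficient r4 and r3)
  P1 cannot run: need (1, 1, 3) vs free (1, 7, 2) (insufficient r3)


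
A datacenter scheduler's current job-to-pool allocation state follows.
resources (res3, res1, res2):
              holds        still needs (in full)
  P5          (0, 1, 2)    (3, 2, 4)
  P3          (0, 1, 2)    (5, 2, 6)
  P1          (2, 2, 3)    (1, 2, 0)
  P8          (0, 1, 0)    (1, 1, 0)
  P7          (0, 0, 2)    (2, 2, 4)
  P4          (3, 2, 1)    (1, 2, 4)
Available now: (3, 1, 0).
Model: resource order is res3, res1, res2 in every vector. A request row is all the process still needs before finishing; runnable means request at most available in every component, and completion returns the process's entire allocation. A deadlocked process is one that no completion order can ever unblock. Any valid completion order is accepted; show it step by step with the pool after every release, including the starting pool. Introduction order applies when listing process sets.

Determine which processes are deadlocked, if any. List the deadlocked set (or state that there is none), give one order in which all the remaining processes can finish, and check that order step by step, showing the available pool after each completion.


Deadlocked: P5, P3, P7 and P4.
Key observation: the pool after P8, P1 is (5, 4, 3); every surviving request exceeds it in res2, so progress ends there.
A valid finishing order for the others: P8, P1. Walking it through:
  pool = (3, 1, 0)
  P8 needs (1, 1, 0) <= (3, 1, 0) -> finishes; pool += (0, 1, 0) = (3, 2, 0)
  P1 needs (1, 2, 0) <= (3, 2, 0) -> finishes; pool += (2, 2, 3) = (5, 4, 3)
None of the blocked processes ever fits:
  blocked: P5 wants (3, 2, 4), pool (5, 4, 3) — not enough res2
  blocked: P3 wants (5, 2, 6), pool (5, 4, 3) — not enough res2
  blocked: P7 wants (2, 2, 4), pool (5, 4, 3) — not enough res2
  blocked: P4 wants (1, 2, 4), pool (5, 4, 3) — not enough res2


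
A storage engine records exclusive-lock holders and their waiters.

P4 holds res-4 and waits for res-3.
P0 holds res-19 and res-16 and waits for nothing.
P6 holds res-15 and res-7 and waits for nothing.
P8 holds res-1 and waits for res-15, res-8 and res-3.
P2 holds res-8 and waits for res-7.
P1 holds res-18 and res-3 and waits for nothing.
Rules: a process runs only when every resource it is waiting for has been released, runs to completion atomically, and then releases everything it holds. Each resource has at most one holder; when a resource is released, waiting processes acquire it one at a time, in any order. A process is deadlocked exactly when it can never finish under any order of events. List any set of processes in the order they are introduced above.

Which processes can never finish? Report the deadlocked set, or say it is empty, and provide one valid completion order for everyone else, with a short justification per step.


Nothing here is deadlocked.
Key observation: no waiting chain loops back on itself — every chain ends at a process that waits on nothing, so everyone eventually runs.
One completion order for the rest: P6, P0, P2, P1, P8, P4.
Walking it through:
  run P6 (it waits on nothing); releases res-15 and res-7
  run P0 (it waits on nothing); releases res-19 and res-16
  P2: everything it awaited (res-7) is free; runs, freeing res-8
  run P1 (it waits on nothing); releases res-18 and res-3
  P8: everything it awaited (res-15, res-8 and res-3) is free; runs, freeing res-1
  P4: everything it awaited (res-3) is free; runs, freeing res-4


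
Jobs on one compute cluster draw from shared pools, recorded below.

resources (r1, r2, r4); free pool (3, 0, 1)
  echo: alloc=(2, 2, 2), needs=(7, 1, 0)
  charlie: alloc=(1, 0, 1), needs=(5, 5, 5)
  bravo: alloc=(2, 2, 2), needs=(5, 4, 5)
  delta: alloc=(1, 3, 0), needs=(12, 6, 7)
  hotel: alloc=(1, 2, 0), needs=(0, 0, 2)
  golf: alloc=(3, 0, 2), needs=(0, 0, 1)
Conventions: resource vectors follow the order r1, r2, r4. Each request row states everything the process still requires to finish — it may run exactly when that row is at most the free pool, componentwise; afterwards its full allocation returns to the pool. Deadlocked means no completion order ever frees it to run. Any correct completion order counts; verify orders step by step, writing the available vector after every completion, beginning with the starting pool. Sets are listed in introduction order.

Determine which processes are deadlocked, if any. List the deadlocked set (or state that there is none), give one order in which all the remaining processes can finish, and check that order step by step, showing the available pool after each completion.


No process is deadlocked.
Key observation: the pool covers golf at once, and every later process fits after earlier releases.
A valid finishing order for the others: golf, hotel, echo, bravo, charlie, delta. Check, step by step:
  pool = (3, 0, 1)
  golf needs (0, 0, 1) <= (3, 0, 1) -> finishes; pool += (3, 0, 2) = (6, 0, 3)
  hotel needs (0, 0, 2) <= (6, 0, 3) -> finishes; pool += (1, 2, 0) = (7, 2, 3)
  echo needs (7, 1, 0) <= (7, 2, 3) -> finishes; pool += (2, 2, 2) = (9, 4, 5)
  bravo needs (5, 4, 5) <= (9, 4, 5) -> finishes; pool += (2, 2, 2) = (11, 6, 7)
  charlie needs (5, 5, 5) <= (11, 6, 7) -> finishes; pool += (1, 0, 1) = (12, 6, 8)
  delta needs (12, 6, 7) <= (12, 6, 8) -> finishes; pool += (1, 3, 0) = (13, 9, 8)
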